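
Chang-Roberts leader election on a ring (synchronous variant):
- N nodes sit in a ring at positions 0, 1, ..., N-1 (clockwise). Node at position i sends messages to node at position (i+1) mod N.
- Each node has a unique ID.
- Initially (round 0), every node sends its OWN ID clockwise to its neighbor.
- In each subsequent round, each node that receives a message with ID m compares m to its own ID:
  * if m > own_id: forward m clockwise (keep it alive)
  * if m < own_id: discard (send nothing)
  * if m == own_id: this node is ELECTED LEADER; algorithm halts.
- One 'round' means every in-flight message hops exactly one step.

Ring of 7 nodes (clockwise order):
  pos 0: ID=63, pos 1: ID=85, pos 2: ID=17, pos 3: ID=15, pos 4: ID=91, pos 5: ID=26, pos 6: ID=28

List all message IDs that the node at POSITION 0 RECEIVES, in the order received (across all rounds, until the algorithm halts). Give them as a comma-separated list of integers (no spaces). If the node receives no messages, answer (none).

Round 1: pos1(id85) recv 63: drop; pos2(id17) recv 85: fwd; pos3(id15) recv 17: fwd; pos4(id91) recv 15: drop; pos5(id26) recv 91: fwd; pos6(id28) recv 26: drop; pos0(id63) recv 28: drop
Round 2: pos3(id15) recv 85: fwd; pos4(id91) recv 17: drop; pos6(id28) recv 91: fwd
Round 3: pos4(id91) recv 85: drop; pos0(id63) recv 91: fwd
Round 4: pos1(id85) recv 91: fwd
Round 5: pos2(id17) recv 91: fwd
Round 6: pos3(id15) recv 91: fwd
Round 7: pos4(id91) recv 91: ELECTED

Answer: 28,91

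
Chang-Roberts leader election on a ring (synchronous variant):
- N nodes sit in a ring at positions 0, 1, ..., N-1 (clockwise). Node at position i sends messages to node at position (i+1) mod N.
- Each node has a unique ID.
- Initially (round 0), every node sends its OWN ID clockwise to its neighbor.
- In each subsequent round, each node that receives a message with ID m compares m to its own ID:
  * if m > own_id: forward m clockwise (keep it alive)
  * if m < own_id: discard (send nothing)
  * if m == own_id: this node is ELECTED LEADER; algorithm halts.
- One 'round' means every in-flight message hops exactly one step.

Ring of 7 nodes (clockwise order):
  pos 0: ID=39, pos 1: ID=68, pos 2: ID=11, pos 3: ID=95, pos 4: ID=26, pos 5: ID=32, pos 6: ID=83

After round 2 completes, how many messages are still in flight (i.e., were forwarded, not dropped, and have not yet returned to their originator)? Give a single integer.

Round 1: pos1(id68) recv 39: drop; pos2(id11) recv 68: fwd; pos3(id95) recv 11: drop; pos4(id26) recv 95: fwd; pos5(id32) recv 26: drop; pos6(id83) recv 32: drop; pos0(id39) recv 83: fwd
Round 2: pos3(id95) recv 68: drop; pos5(id32) recv 95: fwd; pos1(id68) recv 83: fwd
After round 2: 2 messages still in flight

Answer: 2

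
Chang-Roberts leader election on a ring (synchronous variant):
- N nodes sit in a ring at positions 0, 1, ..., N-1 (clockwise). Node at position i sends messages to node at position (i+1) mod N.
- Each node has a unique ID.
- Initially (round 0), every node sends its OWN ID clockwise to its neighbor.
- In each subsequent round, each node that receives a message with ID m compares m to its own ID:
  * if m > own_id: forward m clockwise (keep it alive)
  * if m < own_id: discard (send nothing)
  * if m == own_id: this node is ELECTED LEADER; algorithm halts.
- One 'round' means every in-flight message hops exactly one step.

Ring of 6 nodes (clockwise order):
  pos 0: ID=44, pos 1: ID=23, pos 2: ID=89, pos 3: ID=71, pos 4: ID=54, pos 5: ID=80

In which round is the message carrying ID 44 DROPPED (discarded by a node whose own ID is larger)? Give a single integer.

Round 1: pos1(id23) recv 44: fwd; pos2(id89) recv 23: drop; pos3(id71) recv 89: fwd; pos4(id54) recv 71: fwd; pos5(id80) recv 54: drop; pos0(id44) recv 80: fwd
Round 2: pos2(id89) recv 44: drop; pos4(id54) recv 89: fwd; pos5(id80) recv 71: drop; pos1(id23) recv 80: fwd
Round 3: pos5(id80) recv 89: fwd; pos2(id89) recv 80: drop
Round 4: pos0(id44) recv 89: fwd
Round 5: pos1(id23) recv 89: fwd
Round 6: pos2(id89) recv 89: ELECTED
Message ID 44 originates at pos 0; dropped at pos 2 in round 2

Answer: 2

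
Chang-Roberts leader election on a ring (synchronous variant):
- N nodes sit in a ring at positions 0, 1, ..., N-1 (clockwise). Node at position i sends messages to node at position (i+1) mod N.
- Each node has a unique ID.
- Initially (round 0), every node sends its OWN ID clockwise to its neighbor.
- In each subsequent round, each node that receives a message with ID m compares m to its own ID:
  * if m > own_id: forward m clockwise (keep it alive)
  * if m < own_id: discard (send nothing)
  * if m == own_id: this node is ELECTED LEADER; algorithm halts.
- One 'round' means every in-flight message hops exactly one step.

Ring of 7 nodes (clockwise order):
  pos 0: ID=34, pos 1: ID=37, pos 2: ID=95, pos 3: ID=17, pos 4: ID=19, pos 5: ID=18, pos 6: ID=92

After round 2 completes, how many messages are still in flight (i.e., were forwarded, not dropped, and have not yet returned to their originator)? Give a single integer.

Round 1: pos1(id37) recv 34: drop; pos2(id95) recv 37: drop; pos3(id17) recv 95: fwd; pos4(id19) recv 17: drop; pos5(id18) recv 19: fwd; pos6(id92) recv 18: drop; pos0(id34) recv 92: fwd
Round 2: pos4(id19) recv 95: fwd; pos6(id92) recv 19: drop; pos1(id37) recv 92: fwd
After round 2: 2 messages still in flight

Answer: 2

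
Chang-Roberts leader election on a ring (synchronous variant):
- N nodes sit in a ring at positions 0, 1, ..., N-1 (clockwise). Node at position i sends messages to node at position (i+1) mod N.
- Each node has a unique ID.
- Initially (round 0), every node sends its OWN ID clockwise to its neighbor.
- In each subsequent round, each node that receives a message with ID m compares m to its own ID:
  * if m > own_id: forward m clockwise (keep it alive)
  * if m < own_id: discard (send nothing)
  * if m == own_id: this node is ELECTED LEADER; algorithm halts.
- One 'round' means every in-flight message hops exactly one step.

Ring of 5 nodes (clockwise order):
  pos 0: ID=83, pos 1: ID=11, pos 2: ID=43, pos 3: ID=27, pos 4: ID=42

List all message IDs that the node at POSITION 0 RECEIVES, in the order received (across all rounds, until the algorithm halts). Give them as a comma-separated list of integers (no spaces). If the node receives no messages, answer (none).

Answer: 42,43,83

Derivation:
Round 1: pos1(id11) recv 83: fwd; pos2(id43) recv 11: drop; pos3(id27) recv 43: fwd; pos4(id42) recv 27: drop; pos0(id83) recv 42: drop
Round 2: pos2(id43) recv 83: fwd; pos4(id42) recv 43: fwd
Round 3: pos3(id27) recv 83: fwd; pos0(id83) recv 43: drop
Round 4: pos4(id42) recv 83: fwd
Round 5: pos0(id83) recv 83: ELECTED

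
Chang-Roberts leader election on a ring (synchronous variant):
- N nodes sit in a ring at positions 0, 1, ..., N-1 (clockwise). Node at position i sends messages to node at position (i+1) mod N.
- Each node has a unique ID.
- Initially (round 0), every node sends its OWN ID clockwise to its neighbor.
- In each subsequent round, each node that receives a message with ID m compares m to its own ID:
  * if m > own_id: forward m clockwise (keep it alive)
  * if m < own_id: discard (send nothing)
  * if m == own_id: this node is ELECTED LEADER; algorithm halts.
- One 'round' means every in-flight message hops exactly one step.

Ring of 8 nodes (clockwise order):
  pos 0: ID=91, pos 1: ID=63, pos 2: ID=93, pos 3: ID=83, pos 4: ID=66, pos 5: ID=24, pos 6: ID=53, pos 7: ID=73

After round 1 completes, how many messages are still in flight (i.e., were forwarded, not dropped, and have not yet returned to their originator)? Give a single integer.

Answer: 4

Derivation:
Round 1: pos1(id63) recv 91: fwd; pos2(id93) recv 63: drop; pos3(id83) recv 93: fwd; pos4(id66) recv 83: fwd; pos5(id24) recv 66: fwd; pos6(id53) recv 24: drop; pos7(id73) recv 53: drop; pos0(id91) recv 73: drop
After round 1: 4 messages still in flight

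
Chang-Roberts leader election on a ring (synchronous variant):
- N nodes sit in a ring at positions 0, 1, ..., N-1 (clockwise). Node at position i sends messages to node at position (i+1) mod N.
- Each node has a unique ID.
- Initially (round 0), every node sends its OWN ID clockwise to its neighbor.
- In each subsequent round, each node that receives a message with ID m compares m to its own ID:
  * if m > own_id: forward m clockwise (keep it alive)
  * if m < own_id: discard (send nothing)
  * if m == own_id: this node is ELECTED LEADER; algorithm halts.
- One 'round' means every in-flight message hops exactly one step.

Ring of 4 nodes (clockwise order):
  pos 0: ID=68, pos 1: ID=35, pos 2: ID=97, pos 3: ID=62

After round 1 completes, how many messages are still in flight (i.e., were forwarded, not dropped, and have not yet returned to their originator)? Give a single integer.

Answer: 2

Derivation:
Round 1: pos1(id35) recv 68: fwd; pos2(id97) recv 35: drop; pos3(id62) recv 97: fwd; pos0(id68) recv 62: drop
After round 1: 2 messages still in flight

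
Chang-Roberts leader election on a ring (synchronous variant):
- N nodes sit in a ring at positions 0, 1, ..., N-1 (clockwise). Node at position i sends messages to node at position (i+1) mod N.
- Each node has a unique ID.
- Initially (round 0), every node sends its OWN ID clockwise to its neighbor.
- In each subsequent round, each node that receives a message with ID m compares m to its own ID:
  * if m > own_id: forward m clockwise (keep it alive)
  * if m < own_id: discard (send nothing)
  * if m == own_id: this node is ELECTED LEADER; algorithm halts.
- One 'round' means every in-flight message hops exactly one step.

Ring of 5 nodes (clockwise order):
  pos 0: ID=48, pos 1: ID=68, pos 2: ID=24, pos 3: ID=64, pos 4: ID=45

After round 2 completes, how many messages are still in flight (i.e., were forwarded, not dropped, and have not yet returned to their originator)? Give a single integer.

Answer: 2

Derivation:
Round 1: pos1(id68) recv 48: drop; pos2(id24) recv 68: fwd; pos3(id64) recv 24: drop; pos4(id45) recv 64: fwd; pos0(id48) recv 45: drop
Round 2: pos3(id64) recv 68: fwd; pos0(id48) recv 64: fwd
After round 2: 2 messages still in flight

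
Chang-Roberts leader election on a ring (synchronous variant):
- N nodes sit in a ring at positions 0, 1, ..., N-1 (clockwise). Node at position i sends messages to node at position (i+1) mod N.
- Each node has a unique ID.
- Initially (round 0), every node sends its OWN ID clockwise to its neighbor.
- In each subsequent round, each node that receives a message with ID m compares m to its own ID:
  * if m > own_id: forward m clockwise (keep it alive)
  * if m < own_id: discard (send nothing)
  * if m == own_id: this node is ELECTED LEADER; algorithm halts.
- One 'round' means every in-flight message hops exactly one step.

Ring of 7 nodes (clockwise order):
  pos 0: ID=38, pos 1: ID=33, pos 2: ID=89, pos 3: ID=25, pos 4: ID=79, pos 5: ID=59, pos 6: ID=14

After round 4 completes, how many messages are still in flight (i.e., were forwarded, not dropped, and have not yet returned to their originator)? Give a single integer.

Round 1: pos1(id33) recv 38: fwd; pos2(id89) recv 33: drop; pos3(id25) recv 89: fwd; pos4(id79) recv 25: drop; pos5(id59) recv 79: fwd; pos6(id14) recv 59: fwd; pos0(id38) recv 14: drop
Round 2: pos2(id89) recv 38: drop; pos4(id79) recv 89: fwd; pos6(id14) recv 79: fwd; pos0(id38) recv 59: fwd
Round 3: pos5(id59) recv 89: fwd; pos0(id38) recv 79: fwd; pos1(id33) recv 59: fwd
Round 4: pos6(id14) recv 89: fwd; pos1(id33) recv 79: fwd; pos2(id89) recv 59: drop
After round 4: 2 messages still in flight

Answer: 2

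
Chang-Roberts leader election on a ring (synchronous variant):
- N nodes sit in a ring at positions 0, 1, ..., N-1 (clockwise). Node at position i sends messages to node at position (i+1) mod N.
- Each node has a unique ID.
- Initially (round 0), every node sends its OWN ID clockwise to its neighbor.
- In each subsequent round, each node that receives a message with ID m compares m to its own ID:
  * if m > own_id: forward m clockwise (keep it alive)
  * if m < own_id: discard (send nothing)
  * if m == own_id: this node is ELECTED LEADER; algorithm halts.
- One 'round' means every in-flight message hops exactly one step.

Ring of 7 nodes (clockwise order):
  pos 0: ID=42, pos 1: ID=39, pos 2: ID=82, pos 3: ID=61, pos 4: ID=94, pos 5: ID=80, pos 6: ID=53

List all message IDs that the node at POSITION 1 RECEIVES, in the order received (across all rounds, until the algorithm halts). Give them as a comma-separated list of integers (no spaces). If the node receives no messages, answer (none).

Round 1: pos1(id39) recv 42: fwd; pos2(id82) recv 39: drop; pos3(id61) recv 82: fwd; pos4(id94) recv 61: drop; pos5(id80) recv 94: fwd; pos6(id53) recv 80: fwd; pos0(id42) recv 53: fwd
Round 2: pos2(id82) recv 42: drop; pos4(id94) recv 82: drop; pos6(id53) recv 94: fwd; pos0(id42) recv 80: fwd; pos1(id39) recv 53: fwd
Round 3: pos0(id42) recv 94: fwd; pos1(id39) recv 80: fwd; pos2(id82) recv 53: drop
Round 4: pos1(id39) recv 94: fwd; pos2(id82) recv 80: drop
Round 5: pos2(id82) recv 94: fwd
Round 6: pos3(id61) recv 94: fwd
Round 7: pos4(id94) recv 94: ELECTED

Answer: 42,53,80,94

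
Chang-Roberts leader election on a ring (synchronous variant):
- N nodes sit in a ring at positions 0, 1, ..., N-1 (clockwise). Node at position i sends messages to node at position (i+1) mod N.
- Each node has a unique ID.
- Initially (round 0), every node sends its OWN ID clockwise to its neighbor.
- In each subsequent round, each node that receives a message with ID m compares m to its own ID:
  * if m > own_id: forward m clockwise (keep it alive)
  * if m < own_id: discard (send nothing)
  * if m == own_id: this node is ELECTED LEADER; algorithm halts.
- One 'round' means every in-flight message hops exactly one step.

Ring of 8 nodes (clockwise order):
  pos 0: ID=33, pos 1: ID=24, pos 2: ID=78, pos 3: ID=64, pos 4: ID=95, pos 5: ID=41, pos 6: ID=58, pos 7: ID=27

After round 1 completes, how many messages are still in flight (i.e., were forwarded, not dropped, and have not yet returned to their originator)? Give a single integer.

Answer: 4

Derivation:
Round 1: pos1(id24) recv 33: fwd; pos2(id78) recv 24: drop; pos3(id64) recv 78: fwd; pos4(id95) recv 64: drop; pos5(id41) recv 95: fwd; pos6(id58) recv 41: drop; pos7(id27) recv 58: fwd; pos0(id33) recv 27: drop
After round 1: 4 messages still in flight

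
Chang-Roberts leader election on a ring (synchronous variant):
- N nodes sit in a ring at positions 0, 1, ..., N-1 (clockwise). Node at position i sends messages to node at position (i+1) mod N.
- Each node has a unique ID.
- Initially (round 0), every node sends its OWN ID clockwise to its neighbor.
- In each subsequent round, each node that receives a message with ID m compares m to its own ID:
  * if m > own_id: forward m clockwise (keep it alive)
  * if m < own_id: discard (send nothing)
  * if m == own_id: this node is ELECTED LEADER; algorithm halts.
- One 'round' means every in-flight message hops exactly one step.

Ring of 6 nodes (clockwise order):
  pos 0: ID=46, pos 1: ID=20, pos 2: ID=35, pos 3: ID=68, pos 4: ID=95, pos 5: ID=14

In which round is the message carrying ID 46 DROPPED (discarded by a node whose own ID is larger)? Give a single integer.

Round 1: pos1(id20) recv 46: fwd; pos2(id35) recv 20: drop; pos3(id68) recv 35: drop; pos4(id95) recv 68: drop; pos5(id14) recv 95: fwd; pos0(id46) recv 14: drop
Round 2: pos2(id35) recv 46: fwd; pos0(id46) recv 95: fwd
Round 3: pos3(id68) recv 46: drop; pos1(id20) recv 95: fwd
Round 4: pos2(id35) recv 95: fwd
Round 5: pos3(id68) recv 95: fwd
Round 6: pos4(id95) recv 95: ELECTED
Message ID 46 originates at pos 0; dropped at pos 3 in round 3

Answer: 3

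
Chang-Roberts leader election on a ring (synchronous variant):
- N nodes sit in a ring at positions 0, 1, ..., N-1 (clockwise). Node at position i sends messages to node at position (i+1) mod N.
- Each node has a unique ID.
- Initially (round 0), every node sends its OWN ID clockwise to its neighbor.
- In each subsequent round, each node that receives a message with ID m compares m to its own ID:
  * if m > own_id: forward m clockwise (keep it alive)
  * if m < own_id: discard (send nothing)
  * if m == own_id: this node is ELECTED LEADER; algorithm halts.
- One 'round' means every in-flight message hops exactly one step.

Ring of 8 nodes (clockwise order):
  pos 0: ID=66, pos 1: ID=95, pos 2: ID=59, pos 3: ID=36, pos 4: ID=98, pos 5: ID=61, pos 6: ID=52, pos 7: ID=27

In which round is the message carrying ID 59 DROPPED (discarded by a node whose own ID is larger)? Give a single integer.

Round 1: pos1(id95) recv 66: drop; pos2(id59) recv 95: fwd; pos3(id36) recv 59: fwd; pos4(id98) recv 36: drop; pos5(id61) recv 98: fwd; pos6(id52) recv 61: fwd; pos7(id27) recv 52: fwd; pos0(id66) recv 27: drop
Round 2: pos3(id36) recv 95: fwd; pos4(id98) recv 59: drop; pos6(id52) recv 98: fwd; pos7(id27) recv 61: fwd; pos0(id66) recv 52: drop
Round 3: pos4(id98) recv 95: drop; pos7(id27) recv 98: fwd; pos0(id66) recv 61: drop
Round 4: pos0(id66) recv 98: fwd
Round 5: pos1(id95) recv 98: fwd
Round 6: pos2(id59) recv 98: fwd
Round 7: pos3(id36) recv 98: fwd
Round 8: pos4(id98) recv 98: ELECTED
Message ID 59 originates at pos 2; dropped at pos 4 in round 2

Answer: 2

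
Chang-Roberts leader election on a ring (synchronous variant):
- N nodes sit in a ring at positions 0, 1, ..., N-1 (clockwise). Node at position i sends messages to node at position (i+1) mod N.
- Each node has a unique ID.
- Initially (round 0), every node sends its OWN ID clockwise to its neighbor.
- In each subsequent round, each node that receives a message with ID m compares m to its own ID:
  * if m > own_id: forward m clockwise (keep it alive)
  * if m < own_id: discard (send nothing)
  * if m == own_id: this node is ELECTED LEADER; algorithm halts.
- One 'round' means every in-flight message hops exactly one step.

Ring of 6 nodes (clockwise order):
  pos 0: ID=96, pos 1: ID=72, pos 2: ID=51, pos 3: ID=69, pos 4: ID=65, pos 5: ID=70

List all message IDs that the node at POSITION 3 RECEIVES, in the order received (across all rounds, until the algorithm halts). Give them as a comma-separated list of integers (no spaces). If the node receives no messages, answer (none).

Round 1: pos1(id72) recv 96: fwd; pos2(id51) recv 72: fwd; pos3(id69) recv 51: drop; pos4(id65) recv 69: fwd; pos5(id70) recv 65: drop; pos0(id96) recv 70: drop
Round 2: pos2(id51) recv 96: fwd; pos3(id69) recv 72: fwd; pos5(id70) recv 69: drop
Round 3: pos3(id69) recv 96: fwd; pos4(id65) recv 72: fwd
Round 4: pos4(id65) recv 96: fwd; pos5(id70) recv 72: fwd
Round 5: pos5(id70) recv 96: fwd; pos0(id96) recv 72: drop
Round 6: pos0(id96) recv 96: ELECTED

Answer: 51,72,96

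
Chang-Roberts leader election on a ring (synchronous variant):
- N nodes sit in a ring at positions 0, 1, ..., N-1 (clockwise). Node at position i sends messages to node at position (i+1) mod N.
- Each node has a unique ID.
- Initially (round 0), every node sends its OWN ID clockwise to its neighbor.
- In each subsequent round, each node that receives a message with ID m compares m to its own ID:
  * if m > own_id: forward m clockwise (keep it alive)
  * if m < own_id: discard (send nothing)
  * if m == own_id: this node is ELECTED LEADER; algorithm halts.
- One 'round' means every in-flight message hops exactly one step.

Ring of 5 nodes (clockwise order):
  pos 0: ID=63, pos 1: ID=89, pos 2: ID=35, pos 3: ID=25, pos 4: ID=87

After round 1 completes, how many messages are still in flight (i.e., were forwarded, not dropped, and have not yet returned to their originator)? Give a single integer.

Answer: 3

Derivation:
Round 1: pos1(id89) recv 63: drop; pos2(id35) recv 89: fwd; pos3(id25) recv 35: fwd; pos4(id87) recv 25: drop; pos0(id63) recv 87: fwd
After round 1: 3 messages still in flight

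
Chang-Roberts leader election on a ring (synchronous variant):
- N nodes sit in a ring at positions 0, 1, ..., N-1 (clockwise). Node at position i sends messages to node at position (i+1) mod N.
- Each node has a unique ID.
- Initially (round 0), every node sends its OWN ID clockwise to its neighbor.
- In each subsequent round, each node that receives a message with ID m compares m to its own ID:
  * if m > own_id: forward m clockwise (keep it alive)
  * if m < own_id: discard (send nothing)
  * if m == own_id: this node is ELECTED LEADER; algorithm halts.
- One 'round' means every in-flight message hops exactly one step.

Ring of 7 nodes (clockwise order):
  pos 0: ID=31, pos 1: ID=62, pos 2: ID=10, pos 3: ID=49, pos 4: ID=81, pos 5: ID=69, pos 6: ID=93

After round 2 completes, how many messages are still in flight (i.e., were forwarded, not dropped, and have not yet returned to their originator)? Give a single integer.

Round 1: pos1(id62) recv 31: drop; pos2(id10) recv 62: fwd; pos3(id49) recv 10: drop; pos4(id81) recv 49: drop; pos5(id69) recv 81: fwd; pos6(id93) recv 69: drop; pos0(id31) recv 93: fwd
Round 2: pos3(id49) recv 62: fwd; pos6(id93) recv 81: drop; pos1(id62) recv 93: fwd
After round 2: 2 messages still in flight

Answer: 2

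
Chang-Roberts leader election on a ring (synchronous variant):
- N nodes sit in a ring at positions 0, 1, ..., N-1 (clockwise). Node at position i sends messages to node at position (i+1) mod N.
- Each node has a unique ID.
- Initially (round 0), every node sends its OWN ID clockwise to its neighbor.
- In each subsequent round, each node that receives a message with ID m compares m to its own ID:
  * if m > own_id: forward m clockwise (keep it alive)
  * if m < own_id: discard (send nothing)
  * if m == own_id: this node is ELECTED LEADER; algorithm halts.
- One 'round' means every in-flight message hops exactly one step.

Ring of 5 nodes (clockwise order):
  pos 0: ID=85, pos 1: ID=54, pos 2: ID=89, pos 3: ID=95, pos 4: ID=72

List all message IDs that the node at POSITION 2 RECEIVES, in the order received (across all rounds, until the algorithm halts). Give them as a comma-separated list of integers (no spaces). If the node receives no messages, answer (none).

Round 1: pos1(id54) recv 85: fwd; pos2(id89) recv 54: drop; pos3(id95) recv 89: drop; pos4(id72) recv 95: fwd; pos0(id85) recv 72: drop
Round 2: pos2(id89) recv 85: drop; pos0(id85) recv 95: fwd
Round 3: pos1(id54) recv 95: fwd
Round 4: pos2(id89) recv 95: fwd
Round 5: pos3(id95) recv 95: ELECTED

Answer: 54,85,95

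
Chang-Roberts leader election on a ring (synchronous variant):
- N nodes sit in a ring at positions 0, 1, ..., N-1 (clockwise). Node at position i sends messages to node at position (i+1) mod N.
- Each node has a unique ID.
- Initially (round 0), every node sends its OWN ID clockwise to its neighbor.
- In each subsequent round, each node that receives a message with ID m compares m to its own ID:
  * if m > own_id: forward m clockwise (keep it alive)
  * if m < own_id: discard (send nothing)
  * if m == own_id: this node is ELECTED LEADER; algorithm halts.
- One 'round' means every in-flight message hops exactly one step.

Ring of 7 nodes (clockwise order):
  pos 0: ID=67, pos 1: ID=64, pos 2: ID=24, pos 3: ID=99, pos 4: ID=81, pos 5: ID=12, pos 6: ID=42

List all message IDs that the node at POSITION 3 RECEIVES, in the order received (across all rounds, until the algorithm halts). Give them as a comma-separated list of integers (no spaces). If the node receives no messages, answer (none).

Round 1: pos1(id64) recv 67: fwd; pos2(id24) recv 64: fwd; pos3(id99) recv 24: drop; pos4(id81) recv 99: fwd; pos5(id12) recv 81: fwd; pos6(id42) recv 12: drop; pos0(id67) recv 42: drop
Round 2: pos2(id24) recv 67: fwd; pos3(id99) recv 64: drop; pos5(id12) recv 99: fwd; pos6(id42) recv 81: fwd
Round 3: pos3(id99) recv 67: drop; pos6(id42) recv 99: fwd; pos0(id67) recv 81: fwd
Round 4: pos0(id67) recv 99: fwd; pos1(id64) recv 81: fwd
Round 5: pos1(id64) recv 99: fwd; pos2(id24) recv 81: fwd
Round 6: pos2(id24) recv 99: fwd; pos3(id99) recv 81: drop
Round 7: pos3(id99) recv 99: ELECTED

Answer: 24,64,67,81,99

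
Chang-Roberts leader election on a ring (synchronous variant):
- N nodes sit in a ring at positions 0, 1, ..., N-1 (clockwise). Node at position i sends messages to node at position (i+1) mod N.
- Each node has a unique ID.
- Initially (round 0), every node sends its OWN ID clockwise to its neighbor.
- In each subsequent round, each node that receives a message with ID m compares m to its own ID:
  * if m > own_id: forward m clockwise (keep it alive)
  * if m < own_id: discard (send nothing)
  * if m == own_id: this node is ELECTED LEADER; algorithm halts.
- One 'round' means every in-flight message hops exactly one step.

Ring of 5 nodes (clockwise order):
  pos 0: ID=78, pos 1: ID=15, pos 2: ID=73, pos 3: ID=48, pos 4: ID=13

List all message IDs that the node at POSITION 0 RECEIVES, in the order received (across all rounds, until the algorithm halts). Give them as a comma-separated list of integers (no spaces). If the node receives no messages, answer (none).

Round 1: pos1(id15) recv 78: fwd; pos2(id73) recv 15: drop; pos3(id48) recv 73: fwd; pos4(id13) recv 48: fwd; pos0(id78) recv 13: drop
Round 2: pos2(id73) recv 78: fwd; pos4(id13) recv 73: fwd; pos0(id78) recv 48: drop
Round 3: pos3(id48) recv 78: fwd; pos0(id78) recv 73: drop
Round 4: pos4(id13) recv 78: fwd
Round 5: pos0(id78) recv 78: ELECTED

Answer: 13,48,73,78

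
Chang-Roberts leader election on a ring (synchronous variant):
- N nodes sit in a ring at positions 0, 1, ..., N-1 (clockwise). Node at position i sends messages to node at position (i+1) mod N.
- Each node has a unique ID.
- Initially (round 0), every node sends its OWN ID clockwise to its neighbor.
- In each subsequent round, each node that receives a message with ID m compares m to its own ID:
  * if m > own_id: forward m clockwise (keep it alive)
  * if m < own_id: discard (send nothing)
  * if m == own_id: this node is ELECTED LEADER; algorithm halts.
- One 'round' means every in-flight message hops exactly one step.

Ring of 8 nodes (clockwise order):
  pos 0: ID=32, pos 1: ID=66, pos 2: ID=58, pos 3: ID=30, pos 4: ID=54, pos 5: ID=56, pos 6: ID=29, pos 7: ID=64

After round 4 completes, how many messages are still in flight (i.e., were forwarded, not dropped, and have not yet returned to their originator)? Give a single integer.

Round 1: pos1(id66) recv 32: drop; pos2(id58) recv 66: fwd; pos3(id30) recv 58: fwd; pos4(id54) recv 30: drop; pos5(id56) recv 54: drop; pos6(id29) recv 56: fwd; pos7(id64) recv 29: drop; pos0(id32) recv 64: fwd
Round 2: pos3(id30) recv 66: fwd; pos4(id54) recv 58: fwd; pos7(id64) recv 56: drop; pos1(id66) recv 64: drop
Round 3: pos4(id54) recv 66: fwd; pos5(id56) recv 58: fwd
Round 4: pos5(id56) recv 66: fwd; pos6(id29) recv 58: fwd
After round 4: 2 messages still in flight

Answer: 2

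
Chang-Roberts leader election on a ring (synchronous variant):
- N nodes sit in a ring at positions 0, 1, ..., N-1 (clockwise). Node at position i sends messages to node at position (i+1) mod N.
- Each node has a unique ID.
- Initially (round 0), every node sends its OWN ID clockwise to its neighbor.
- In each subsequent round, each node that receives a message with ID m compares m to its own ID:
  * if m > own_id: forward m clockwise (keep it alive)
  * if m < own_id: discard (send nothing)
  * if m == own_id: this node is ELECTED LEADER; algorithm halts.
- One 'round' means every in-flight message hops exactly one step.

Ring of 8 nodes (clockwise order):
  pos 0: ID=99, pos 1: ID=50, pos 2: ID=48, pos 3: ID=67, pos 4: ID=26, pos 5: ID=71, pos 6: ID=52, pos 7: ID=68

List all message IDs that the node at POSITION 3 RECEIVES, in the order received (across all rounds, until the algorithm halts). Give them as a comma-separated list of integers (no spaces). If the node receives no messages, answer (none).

Round 1: pos1(id50) recv 99: fwd; pos2(id48) recv 50: fwd; pos3(id67) recv 48: drop; pos4(id26) recv 67: fwd; pos5(id71) recv 26: drop; pos6(id52) recv 71: fwd; pos7(id68) recv 52: drop; pos0(id99) recv 68: drop
Round 2: pos2(id48) recv 99: fwd; pos3(id67) recv 50: drop; pos5(id71) recv 67: drop; pos7(id68) recv 71: fwd
Round 3: pos3(id67) recv 99: fwd; pos0(id99) recv 71: drop
Round 4: pos4(id26) recv 99: fwd
Round 5: pos5(id71) recv 99: fwd
Round 6: pos6(id52) recv 99: fwd
Round 7: pos7(id68) recv 99: fwd
Round 8: pos0(id99) recv 99: ELECTED

Answer: 48,50,99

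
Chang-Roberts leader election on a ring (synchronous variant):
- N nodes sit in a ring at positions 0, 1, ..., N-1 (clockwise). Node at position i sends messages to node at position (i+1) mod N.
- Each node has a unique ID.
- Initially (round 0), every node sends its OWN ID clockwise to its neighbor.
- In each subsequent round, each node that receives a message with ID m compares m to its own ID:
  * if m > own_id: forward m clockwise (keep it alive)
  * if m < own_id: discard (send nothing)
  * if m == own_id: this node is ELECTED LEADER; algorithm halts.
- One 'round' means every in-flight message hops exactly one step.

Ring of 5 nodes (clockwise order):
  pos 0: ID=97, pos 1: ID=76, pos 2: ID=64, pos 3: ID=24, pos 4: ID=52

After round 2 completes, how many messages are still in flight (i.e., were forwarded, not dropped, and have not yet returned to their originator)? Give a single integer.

Answer: 3

Derivation:
Round 1: pos1(id76) recv 97: fwd; pos2(id64) recv 76: fwd; pos3(id24) recv 64: fwd; pos4(id52) recv 24: drop; pos0(id97) recv 52: drop
Round 2: pos2(id64) recv 97: fwd; pos3(id24) recv 76: fwd; pos4(id52) recv 64: fwd
After round 2: 3 messages still in flight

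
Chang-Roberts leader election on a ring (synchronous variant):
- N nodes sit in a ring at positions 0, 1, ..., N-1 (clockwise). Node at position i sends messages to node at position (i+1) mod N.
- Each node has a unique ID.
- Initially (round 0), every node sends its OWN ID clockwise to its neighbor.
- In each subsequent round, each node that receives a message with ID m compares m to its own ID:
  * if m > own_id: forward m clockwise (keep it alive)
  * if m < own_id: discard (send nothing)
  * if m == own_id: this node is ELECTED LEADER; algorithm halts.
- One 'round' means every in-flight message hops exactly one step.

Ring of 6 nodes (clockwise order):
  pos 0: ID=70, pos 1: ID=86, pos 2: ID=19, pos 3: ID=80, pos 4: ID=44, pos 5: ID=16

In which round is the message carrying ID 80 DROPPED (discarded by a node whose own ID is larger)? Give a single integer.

Round 1: pos1(id86) recv 70: drop; pos2(id19) recv 86: fwd; pos3(id80) recv 19: drop; pos4(id44) recv 80: fwd; pos5(id16) recv 44: fwd; pos0(id70) recv 16: drop
Round 2: pos3(id80) recv 86: fwd; pos5(id16) recv 80: fwd; pos0(id70) recv 44: drop
Round 3: pos4(id44) recv 86: fwd; pos0(id70) recv 80: fwd
Round 4: pos5(id16) recv 86: fwd; pos1(id86) recv 80: drop
Round 5: pos0(id70) recv 86: fwd
Round 6: pos1(id86) recv 86: ELECTED
Message ID 80 originates at pos 3; dropped at pos 1 in round 4

Answer: 4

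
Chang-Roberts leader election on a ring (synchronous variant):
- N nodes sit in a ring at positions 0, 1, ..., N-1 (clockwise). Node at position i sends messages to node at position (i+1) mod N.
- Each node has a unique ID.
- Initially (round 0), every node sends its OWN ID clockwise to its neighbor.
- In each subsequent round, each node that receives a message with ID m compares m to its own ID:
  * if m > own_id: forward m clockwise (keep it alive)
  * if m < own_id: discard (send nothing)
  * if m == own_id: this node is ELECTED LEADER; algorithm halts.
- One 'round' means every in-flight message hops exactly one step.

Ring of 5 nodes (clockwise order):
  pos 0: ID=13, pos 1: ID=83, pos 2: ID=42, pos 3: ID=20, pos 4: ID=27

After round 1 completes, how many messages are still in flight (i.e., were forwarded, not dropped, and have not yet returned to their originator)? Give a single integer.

Answer: 3

Derivation:
Round 1: pos1(id83) recv 13: drop; pos2(id42) recv 83: fwd; pos3(id20) recv 42: fwd; pos4(id27) recv 20: drop; pos0(id13) recv 27: fwd
After round 1: 3 messages still in flight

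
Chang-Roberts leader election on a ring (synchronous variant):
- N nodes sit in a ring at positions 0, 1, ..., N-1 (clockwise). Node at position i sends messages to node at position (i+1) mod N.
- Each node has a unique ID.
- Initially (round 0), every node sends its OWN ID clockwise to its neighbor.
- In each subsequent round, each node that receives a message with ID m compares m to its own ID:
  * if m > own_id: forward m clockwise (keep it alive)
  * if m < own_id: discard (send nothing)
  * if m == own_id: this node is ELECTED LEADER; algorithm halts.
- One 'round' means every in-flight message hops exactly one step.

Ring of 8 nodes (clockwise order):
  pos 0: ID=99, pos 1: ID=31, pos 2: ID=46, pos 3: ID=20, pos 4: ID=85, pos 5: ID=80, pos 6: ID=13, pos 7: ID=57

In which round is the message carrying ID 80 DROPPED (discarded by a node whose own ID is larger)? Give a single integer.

Round 1: pos1(id31) recv 99: fwd; pos2(id46) recv 31: drop; pos3(id20) recv 46: fwd; pos4(id85) recv 20: drop; pos5(id80) recv 85: fwd; pos6(id13) recv 80: fwd; pos7(id57) recv 13: drop; pos0(id99) recv 57: drop
Round 2: pos2(id46) recv 99: fwd; pos4(id85) recv 46: drop; pos6(id13) recv 85: fwd; pos7(id57) recv 80: fwd
Round 3: pos3(id20) recv 99: fwd; pos7(id57) recv 85: fwd; pos0(id99) recv 80: drop
Round 4: pos4(id85) recv 99: fwd; pos0(id99) recv 85: drop
Round 5: pos5(id80) recv 99: fwd
Round 6: pos6(id13) recv 99: fwd
Round 7: pos7(id57) recv 99: fwd
Round 8: pos0(id99) recv 99: ELECTED
Message ID 80 originates at pos 5; dropped at pos 0 in round 3

Answer: 3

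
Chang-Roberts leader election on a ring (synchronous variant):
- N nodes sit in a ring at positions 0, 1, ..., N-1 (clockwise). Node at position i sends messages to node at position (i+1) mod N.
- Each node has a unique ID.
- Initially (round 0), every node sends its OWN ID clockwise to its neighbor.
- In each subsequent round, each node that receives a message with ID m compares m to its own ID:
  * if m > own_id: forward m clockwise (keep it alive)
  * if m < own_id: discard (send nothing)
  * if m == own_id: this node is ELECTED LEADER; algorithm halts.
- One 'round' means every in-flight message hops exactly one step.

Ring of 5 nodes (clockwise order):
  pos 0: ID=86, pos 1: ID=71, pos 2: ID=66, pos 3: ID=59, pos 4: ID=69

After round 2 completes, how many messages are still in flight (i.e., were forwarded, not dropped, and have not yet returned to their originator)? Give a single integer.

Round 1: pos1(id71) recv 86: fwd; pos2(id66) recv 71: fwd; pos3(id59) recv 66: fwd; pos4(id69) recv 59: drop; pos0(id86) recv 69: drop
Round 2: pos2(id66) recv 86: fwd; pos3(id59) recv 71: fwd; pos4(id69) recv 66: drop
After round 2: 2 messages still in flight

Answer: 2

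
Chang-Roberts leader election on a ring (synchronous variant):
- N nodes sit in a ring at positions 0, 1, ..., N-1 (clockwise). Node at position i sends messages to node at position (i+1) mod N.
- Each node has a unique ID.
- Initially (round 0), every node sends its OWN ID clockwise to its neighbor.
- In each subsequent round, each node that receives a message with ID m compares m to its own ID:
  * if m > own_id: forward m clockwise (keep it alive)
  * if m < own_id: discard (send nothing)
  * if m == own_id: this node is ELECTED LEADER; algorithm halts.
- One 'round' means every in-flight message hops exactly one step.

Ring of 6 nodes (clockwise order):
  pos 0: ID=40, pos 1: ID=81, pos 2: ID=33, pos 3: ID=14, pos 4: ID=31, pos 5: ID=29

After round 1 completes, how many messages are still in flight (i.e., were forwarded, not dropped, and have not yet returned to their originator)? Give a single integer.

Answer: 3

Derivation:
Round 1: pos1(id81) recv 40: drop; pos2(id33) recv 81: fwd; pos3(id14) recv 33: fwd; pos4(id31) recv 14: drop; pos5(id29) recv 31: fwd; pos0(id40) recv 29: drop
After round 1: 3 messages still in flight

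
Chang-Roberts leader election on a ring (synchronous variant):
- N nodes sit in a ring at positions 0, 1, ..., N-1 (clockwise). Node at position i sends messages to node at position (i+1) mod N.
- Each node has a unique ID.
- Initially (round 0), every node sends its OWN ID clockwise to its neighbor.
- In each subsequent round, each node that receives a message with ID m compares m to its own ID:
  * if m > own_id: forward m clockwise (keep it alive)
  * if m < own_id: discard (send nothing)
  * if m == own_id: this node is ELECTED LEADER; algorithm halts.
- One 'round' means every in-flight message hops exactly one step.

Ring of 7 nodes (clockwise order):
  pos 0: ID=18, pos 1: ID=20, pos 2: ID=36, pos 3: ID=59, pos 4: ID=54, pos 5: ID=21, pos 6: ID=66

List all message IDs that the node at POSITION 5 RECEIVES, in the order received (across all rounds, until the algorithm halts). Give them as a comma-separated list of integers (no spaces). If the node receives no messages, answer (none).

Round 1: pos1(id20) recv 18: drop; pos2(id36) recv 20: drop; pos3(id59) recv 36: drop; pos4(id54) recv 59: fwd; pos5(id21) recv 54: fwd; pos6(id66) recv 21: drop; pos0(id18) recv 66: fwd
Round 2: pos5(id21) recv 59: fwd; pos6(id66) recv 54: drop; pos1(id20) recv 66: fwd
Round 3: pos6(id66) recv 59: drop; pos2(id36) recv 66: fwd
Round 4: pos3(id59) recv 66: fwd
Round 5: pos4(id54) recv 66: fwd
Round 6: pos5(id21) recv 66: fwd
Round 7: pos6(id66) recv 66: ELECTED

Answer: 54,59,66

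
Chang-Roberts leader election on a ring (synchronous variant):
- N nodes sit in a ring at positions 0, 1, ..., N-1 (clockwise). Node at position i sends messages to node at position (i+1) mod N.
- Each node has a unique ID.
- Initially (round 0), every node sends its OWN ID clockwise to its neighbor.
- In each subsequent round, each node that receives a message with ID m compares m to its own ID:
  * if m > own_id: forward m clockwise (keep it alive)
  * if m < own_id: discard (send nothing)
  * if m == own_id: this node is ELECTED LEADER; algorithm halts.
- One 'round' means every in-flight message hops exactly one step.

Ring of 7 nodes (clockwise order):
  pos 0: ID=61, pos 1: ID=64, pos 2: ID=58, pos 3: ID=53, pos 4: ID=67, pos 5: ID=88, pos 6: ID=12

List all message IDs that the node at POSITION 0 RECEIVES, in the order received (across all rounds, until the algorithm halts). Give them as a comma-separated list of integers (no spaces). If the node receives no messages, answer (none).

Round 1: pos1(id64) recv 61: drop; pos2(id58) recv 64: fwd; pos3(id53) recv 58: fwd; pos4(id67) recv 53: drop; pos5(id88) recv 67: drop; pos6(id12) recv 88: fwd; pos0(id61) recv 12: drop
Round 2: pos3(id53) recv 64: fwd; pos4(id67) recv 58: drop; pos0(id61) recv 88: fwd
Round 3: pos4(id67) recv 64: drop; pos1(id64) recv 88: fwd
Round 4: pos2(id58) recv 88: fwd
Round 5: pos3(id53) recv 88: fwd
Round 6: pos4(id67) recv 88: fwd
Round 7: pos5(id88) recv 88: ELECTED

Answer: 12,88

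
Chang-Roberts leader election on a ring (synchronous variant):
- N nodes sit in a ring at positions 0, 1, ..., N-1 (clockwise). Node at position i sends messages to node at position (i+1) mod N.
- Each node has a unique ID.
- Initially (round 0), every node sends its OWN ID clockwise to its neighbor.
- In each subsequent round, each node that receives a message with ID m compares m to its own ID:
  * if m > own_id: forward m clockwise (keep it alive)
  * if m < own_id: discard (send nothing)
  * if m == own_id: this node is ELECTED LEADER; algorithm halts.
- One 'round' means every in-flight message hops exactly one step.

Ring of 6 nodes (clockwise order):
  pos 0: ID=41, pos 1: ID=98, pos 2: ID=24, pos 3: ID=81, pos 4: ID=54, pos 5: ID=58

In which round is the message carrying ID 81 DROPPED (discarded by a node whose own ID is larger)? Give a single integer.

Answer: 4

Derivation:
Round 1: pos1(id98) recv 41: drop; pos2(id24) recv 98: fwd; pos3(id81) recv 24: drop; pos4(id54) recv 81: fwd; pos5(id58) recv 54: drop; pos0(id41) recv 58: fwd
Round 2: pos3(id81) recv 98: fwd; pos5(id58) recv 81: fwd; pos1(id98) recv 58: drop
Round 3: pos4(id54) recv 98: fwd; pos0(id41) recv 81: fwd
Round 4: pos5(id58) recv 98: fwd; pos1(id98) recv 81: drop
Round 5: pos0(id41) recv 98: fwd
Round 6: pos1(id98) recv 98: ELECTED
Message ID 81 originates at pos 3; dropped at pos 1 in round 4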